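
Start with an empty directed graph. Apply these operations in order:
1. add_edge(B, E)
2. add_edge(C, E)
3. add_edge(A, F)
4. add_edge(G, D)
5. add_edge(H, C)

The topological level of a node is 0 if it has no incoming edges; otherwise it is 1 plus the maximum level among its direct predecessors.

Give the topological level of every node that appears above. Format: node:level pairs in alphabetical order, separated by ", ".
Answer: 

Answer: A:0, B:0, C:1, D:1, E:2, F:1, G:0, H:0

Derivation:
Op 1: add_edge(B, E). Edges now: 1
Op 2: add_edge(C, E). Edges now: 2
Op 3: add_edge(A, F). Edges now: 3
Op 4: add_edge(G, D). Edges now: 4
Op 5: add_edge(H, C). Edges now: 5
Compute levels (Kahn BFS):
  sources (in-degree 0): A, B, G, H
  process A: level=0
    A->F: in-degree(F)=0, level(F)=1, enqueue
  process B: level=0
    B->E: in-degree(E)=1, level(E)>=1
  process G: level=0
    G->D: in-degree(D)=0, level(D)=1, enqueue
  process H: level=0
    H->C: in-degree(C)=0, level(C)=1, enqueue
  process F: level=1
  process D: level=1
  process C: level=1
    C->E: in-degree(E)=0, level(E)=2, enqueue
  process E: level=2
All levels: A:0, B:0, C:1, D:1, E:2, F:1, G:0, H:0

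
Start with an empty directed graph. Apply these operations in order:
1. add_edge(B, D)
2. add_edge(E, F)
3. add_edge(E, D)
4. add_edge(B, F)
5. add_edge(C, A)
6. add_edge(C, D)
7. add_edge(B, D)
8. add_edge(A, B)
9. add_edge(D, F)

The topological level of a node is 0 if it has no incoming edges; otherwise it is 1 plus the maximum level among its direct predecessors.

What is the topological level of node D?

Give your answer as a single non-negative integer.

Answer: 3

Derivation:
Op 1: add_edge(B, D). Edges now: 1
Op 2: add_edge(E, F). Edges now: 2
Op 3: add_edge(E, D). Edges now: 3
Op 4: add_edge(B, F). Edges now: 4
Op 5: add_edge(C, A). Edges now: 5
Op 6: add_edge(C, D). Edges now: 6
Op 7: add_edge(B, D) (duplicate, no change). Edges now: 6
Op 8: add_edge(A, B). Edges now: 7
Op 9: add_edge(D, F). Edges now: 8
Compute levels (Kahn BFS):
  sources (in-degree 0): C, E
  process C: level=0
    C->A: in-degree(A)=0, level(A)=1, enqueue
    C->D: in-degree(D)=2, level(D)>=1
  process E: level=0
    E->D: in-degree(D)=1, level(D)>=1
    E->F: in-degree(F)=2, level(F)>=1
  process A: level=1
    A->B: in-degree(B)=0, level(B)=2, enqueue
  process B: level=2
    B->D: in-degree(D)=0, level(D)=3, enqueue
    B->F: in-degree(F)=1, level(F)>=3
  process D: level=3
    D->F: in-degree(F)=0, level(F)=4, enqueue
  process F: level=4
All levels: A:1, B:2, C:0, D:3, E:0, F:4
level(D) = 3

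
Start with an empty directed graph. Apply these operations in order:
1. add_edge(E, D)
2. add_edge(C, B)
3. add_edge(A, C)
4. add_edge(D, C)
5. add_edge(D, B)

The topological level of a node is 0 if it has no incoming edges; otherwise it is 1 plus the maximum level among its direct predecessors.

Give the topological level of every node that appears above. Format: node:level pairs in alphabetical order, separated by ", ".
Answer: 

Op 1: add_edge(E, D). Edges now: 1
Op 2: add_edge(C, B). Edges now: 2
Op 3: add_edge(A, C). Edges now: 3
Op 4: add_edge(D, C). Edges now: 4
Op 5: add_edge(D, B). Edges now: 5
Compute levels (Kahn BFS):
  sources (in-degree 0): A, E
  process A: level=0
    A->C: in-degree(C)=1, level(C)>=1
  process E: level=0
    E->D: in-degree(D)=0, level(D)=1, enqueue
  process D: level=1
    D->B: in-degree(B)=1, level(B)>=2
    D->C: in-degree(C)=0, level(C)=2, enqueue
  process C: level=2
    C->B: in-degree(B)=0, level(B)=3, enqueue
  process B: level=3
All levels: A:0, B:3, C:2, D:1, E:0

Answer: A:0, B:3, C:2, D:1, E:0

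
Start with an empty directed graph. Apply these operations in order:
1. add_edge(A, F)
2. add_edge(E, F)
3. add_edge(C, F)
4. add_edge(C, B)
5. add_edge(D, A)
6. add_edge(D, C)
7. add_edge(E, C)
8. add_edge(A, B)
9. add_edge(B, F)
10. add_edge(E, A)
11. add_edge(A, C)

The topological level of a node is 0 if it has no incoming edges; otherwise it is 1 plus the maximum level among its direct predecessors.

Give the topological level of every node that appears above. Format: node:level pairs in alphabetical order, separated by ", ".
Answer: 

Op 1: add_edge(A, F). Edges now: 1
Op 2: add_edge(E, F). Edges now: 2
Op 3: add_edge(C, F). Edges now: 3
Op 4: add_edge(C, B). Edges now: 4
Op 5: add_edge(D, A). Edges now: 5
Op 6: add_edge(D, C). Edges now: 6
Op 7: add_edge(E, C). Edges now: 7
Op 8: add_edge(A, B). Edges now: 8
Op 9: add_edge(B, F). Edges now: 9
Op 10: add_edge(E, A). Edges now: 10
Op 11: add_edge(A, C). Edges now: 11
Compute levels (Kahn BFS):
  sources (in-degree 0): D, E
  process D: level=0
    D->A: in-degree(A)=1, level(A)>=1
    D->C: in-degree(C)=2, level(C)>=1
  process E: level=0
    E->A: in-degree(A)=0, level(A)=1, enqueue
    E->C: in-degree(C)=1, level(C)>=1
    E->F: in-degree(F)=3, level(F)>=1
  process A: level=1
    A->B: in-degree(B)=1, level(B)>=2
    A->C: in-degree(C)=0, level(C)=2, enqueue
    A->F: in-degree(F)=2, level(F)>=2
  process C: level=2
    C->B: in-degree(B)=0, level(B)=3, enqueue
    C->F: in-degree(F)=1, level(F)>=3
  process B: level=3
    B->F: in-degree(F)=0, level(F)=4, enqueue
  process F: level=4
All levels: A:1, B:3, C:2, D:0, E:0, F:4

Answer: A:1, B:3, C:2, D:0, E:0, F:4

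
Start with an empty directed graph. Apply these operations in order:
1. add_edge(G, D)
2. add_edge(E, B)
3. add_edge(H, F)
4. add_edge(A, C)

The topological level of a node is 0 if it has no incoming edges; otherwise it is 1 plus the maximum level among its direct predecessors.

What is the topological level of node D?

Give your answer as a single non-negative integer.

Op 1: add_edge(G, D). Edges now: 1
Op 2: add_edge(E, B). Edges now: 2
Op 3: add_edge(H, F). Edges now: 3
Op 4: add_edge(A, C). Edges now: 4
Compute levels (Kahn BFS):
  sources (in-degree 0): A, E, G, H
  process A: level=0
    A->C: in-degree(C)=0, level(C)=1, enqueue
  process E: level=0
    E->B: in-degree(B)=0, level(B)=1, enqueue
  process G: level=0
    G->D: in-degree(D)=0, level(D)=1, enqueue
  process H: level=0
    H->F: in-degree(F)=0, level(F)=1, enqueue
  process C: level=1
  process B: level=1
  process D: level=1
  process F: level=1
All levels: A:0, B:1, C:1, D:1, E:0, F:1, G:0, H:0
level(D) = 1

Answer: 1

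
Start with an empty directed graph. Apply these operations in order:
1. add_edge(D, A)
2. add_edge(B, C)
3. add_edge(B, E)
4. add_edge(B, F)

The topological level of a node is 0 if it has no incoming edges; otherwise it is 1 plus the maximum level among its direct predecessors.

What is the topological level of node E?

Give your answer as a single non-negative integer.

Op 1: add_edge(D, A). Edges now: 1
Op 2: add_edge(B, C). Edges now: 2
Op 3: add_edge(B, E). Edges now: 3
Op 4: add_edge(B, F). Edges now: 4
Compute levels (Kahn BFS):
  sources (in-degree 0): B, D
  process B: level=0
    B->C: in-degree(C)=0, level(C)=1, enqueue
    B->E: in-degree(E)=0, level(E)=1, enqueue
    B->F: in-degree(F)=0, level(F)=1, enqueue
  process D: level=0
    D->A: in-degree(A)=0, level(A)=1, enqueue
  process C: level=1
  process E: level=1
  process F: level=1
  process A: level=1
All levels: A:1, B:0, C:1, D:0, E:1, F:1
level(E) = 1

Answer: 1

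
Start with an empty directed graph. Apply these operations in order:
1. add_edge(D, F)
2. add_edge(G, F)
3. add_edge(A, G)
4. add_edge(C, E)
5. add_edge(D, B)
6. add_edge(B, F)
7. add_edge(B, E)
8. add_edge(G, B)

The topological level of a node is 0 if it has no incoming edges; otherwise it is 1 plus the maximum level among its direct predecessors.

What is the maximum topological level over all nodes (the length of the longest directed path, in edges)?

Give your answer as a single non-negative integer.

Answer: 3

Derivation:
Op 1: add_edge(D, F). Edges now: 1
Op 2: add_edge(G, F). Edges now: 2
Op 3: add_edge(A, G). Edges now: 3
Op 4: add_edge(C, E). Edges now: 4
Op 5: add_edge(D, B). Edges now: 5
Op 6: add_edge(B, F). Edges now: 6
Op 7: add_edge(B, E). Edges now: 7
Op 8: add_edge(G, B). Edges now: 8
Compute levels (Kahn BFS):
  sources (in-degree 0): A, C, D
  process A: level=0
    A->G: in-degree(G)=0, level(G)=1, enqueue
  process C: level=0
    C->E: in-degree(E)=1, level(E)>=1
  process D: level=0
    D->B: in-degree(B)=1, level(B)>=1
    D->F: in-degree(F)=2, level(F)>=1
  process G: level=1
    G->B: in-degree(B)=0, level(B)=2, enqueue
    G->F: in-degree(F)=1, level(F)>=2
  process B: level=2
    B->E: in-degree(E)=0, level(E)=3, enqueue
    B->F: in-degree(F)=0, level(F)=3, enqueue
  process E: level=3
  process F: level=3
All levels: A:0, B:2, C:0, D:0, E:3, F:3, G:1
max level = 3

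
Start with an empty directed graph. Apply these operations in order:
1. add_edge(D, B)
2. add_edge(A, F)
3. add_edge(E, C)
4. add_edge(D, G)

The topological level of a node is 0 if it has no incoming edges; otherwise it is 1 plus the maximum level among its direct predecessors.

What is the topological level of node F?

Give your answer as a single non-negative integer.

Answer: 1

Derivation:
Op 1: add_edge(D, B). Edges now: 1
Op 2: add_edge(A, F). Edges now: 2
Op 3: add_edge(E, C). Edges now: 3
Op 4: add_edge(D, G). Edges now: 4
Compute levels (Kahn BFS):
  sources (in-degree 0): A, D, E
  process A: level=0
    A->F: in-degree(F)=0, level(F)=1, enqueue
  process D: level=0
    D->B: in-degree(B)=0, level(B)=1, enqueue
    D->G: in-degree(G)=0, level(G)=1, enqueue
  process E: level=0
    E->C: in-degree(C)=0, level(C)=1, enqueue
  process F: level=1
  process B: level=1
  process G: level=1
  process C: level=1
All levels: A:0, B:1, C:1, D:0, E:0, F:1, G:1
level(F) = 1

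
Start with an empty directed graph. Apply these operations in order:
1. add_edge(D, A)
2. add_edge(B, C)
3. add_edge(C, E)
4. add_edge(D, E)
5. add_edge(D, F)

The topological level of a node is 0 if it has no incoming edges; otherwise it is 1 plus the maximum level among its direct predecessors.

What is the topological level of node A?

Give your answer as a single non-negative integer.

Op 1: add_edge(D, A). Edges now: 1
Op 2: add_edge(B, C). Edges now: 2
Op 3: add_edge(C, E). Edges now: 3
Op 4: add_edge(D, E). Edges now: 4
Op 5: add_edge(D, F). Edges now: 5
Compute levels (Kahn BFS):
  sources (in-degree 0): B, D
  process B: level=0
    B->C: in-degree(C)=0, level(C)=1, enqueue
  process D: level=0
    D->A: in-degree(A)=0, level(A)=1, enqueue
    D->E: in-degree(E)=1, level(E)>=1
    D->F: in-degree(F)=0, level(F)=1, enqueue
  process C: level=1
    C->E: in-degree(E)=0, level(E)=2, enqueue
  process A: level=1
  process F: level=1
  process E: level=2
All levels: A:1, B:0, C:1, D:0, E:2, F:1
level(A) = 1

Answer: 1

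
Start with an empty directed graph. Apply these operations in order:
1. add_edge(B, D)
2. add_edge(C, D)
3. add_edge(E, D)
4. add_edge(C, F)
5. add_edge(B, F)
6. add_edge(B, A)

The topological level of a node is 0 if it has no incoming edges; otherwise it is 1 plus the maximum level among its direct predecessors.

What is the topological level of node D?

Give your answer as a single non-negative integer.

Op 1: add_edge(B, D). Edges now: 1
Op 2: add_edge(C, D). Edges now: 2
Op 3: add_edge(E, D). Edges now: 3
Op 4: add_edge(C, F). Edges now: 4
Op 5: add_edge(B, F). Edges now: 5
Op 6: add_edge(B, A). Edges now: 6
Compute levels (Kahn BFS):
  sources (in-degree 0): B, C, E
  process B: level=0
    B->A: in-degree(A)=0, level(A)=1, enqueue
    B->D: in-degree(D)=2, level(D)>=1
    B->F: in-degree(F)=1, level(F)>=1
  process C: level=0
    C->D: in-degree(D)=1, level(D)>=1
    C->F: in-degree(F)=0, level(F)=1, enqueue
  process E: level=0
    E->D: in-degree(D)=0, level(D)=1, enqueue
  process A: level=1
  process F: level=1
  process D: level=1
All levels: A:1, B:0, C:0, D:1, E:0, F:1
level(D) = 1

Answer: 1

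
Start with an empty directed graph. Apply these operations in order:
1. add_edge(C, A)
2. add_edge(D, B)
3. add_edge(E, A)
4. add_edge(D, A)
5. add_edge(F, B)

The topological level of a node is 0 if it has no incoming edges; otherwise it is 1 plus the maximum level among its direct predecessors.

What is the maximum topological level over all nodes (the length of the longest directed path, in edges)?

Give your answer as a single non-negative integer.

Op 1: add_edge(C, A). Edges now: 1
Op 2: add_edge(D, B). Edges now: 2
Op 3: add_edge(E, A). Edges now: 3
Op 4: add_edge(D, A). Edges now: 4
Op 5: add_edge(F, B). Edges now: 5
Compute levels (Kahn BFS):
  sources (in-degree 0): C, D, E, F
  process C: level=0
    C->A: in-degree(A)=2, level(A)>=1
  process D: level=0
    D->A: in-degree(A)=1, level(A)>=1
    D->B: in-degree(B)=1, level(B)>=1
  process E: level=0
    E->A: in-degree(A)=0, level(A)=1, enqueue
  process F: level=0
    F->B: in-degree(B)=0, level(B)=1, enqueue
  process A: level=1
  process B: level=1
All levels: A:1, B:1, C:0, D:0, E:0, F:0
max level = 1

Answer: 1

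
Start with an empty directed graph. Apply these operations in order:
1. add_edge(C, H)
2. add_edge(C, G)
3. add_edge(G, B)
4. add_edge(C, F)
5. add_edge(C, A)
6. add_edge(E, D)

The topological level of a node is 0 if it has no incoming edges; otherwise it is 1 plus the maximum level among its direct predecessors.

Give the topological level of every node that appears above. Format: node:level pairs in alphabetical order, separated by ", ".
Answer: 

Op 1: add_edge(C, H). Edges now: 1
Op 2: add_edge(C, G). Edges now: 2
Op 3: add_edge(G, B). Edges now: 3
Op 4: add_edge(C, F). Edges now: 4
Op 5: add_edge(C, A). Edges now: 5
Op 6: add_edge(E, D). Edges now: 6
Compute levels (Kahn BFS):
  sources (in-degree 0): C, E
  process C: level=0
    C->A: in-degree(A)=0, level(A)=1, enqueue
    C->F: in-degree(F)=0, level(F)=1, enqueue
    C->G: in-degree(G)=0, level(G)=1, enqueue
    C->H: in-degree(H)=0, level(H)=1, enqueue
  process E: level=0
    E->D: in-degree(D)=0, level(D)=1, enqueue
  process A: level=1
  process F: level=1
  process G: level=1
    G->B: in-degree(B)=0, level(B)=2, enqueue
  process H: level=1
  process D: level=1
  process B: level=2
All levels: A:1, B:2, C:0, D:1, E:0, F:1, G:1, H:1

Answer: A:1, B:2, C:0, D:1, E:0, F:1, G:1, H:1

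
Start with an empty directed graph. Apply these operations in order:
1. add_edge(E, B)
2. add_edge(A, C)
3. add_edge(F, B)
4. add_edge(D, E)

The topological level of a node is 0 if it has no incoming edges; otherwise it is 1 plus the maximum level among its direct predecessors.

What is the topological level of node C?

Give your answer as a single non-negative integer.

Op 1: add_edge(E, B). Edges now: 1
Op 2: add_edge(A, C). Edges now: 2
Op 3: add_edge(F, B). Edges now: 3
Op 4: add_edge(D, E). Edges now: 4
Compute levels (Kahn BFS):
  sources (in-degree 0): A, D, F
  process A: level=0
    A->C: in-degree(C)=0, level(C)=1, enqueue
  process D: level=0
    D->E: in-degree(E)=0, level(E)=1, enqueue
  process F: level=0
    F->B: in-degree(B)=1, level(B)>=1
  process C: level=1
  process E: level=1
    E->B: in-degree(B)=0, level(B)=2, enqueue
  process B: level=2
All levels: A:0, B:2, C:1, D:0, E:1, F:0
level(C) = 1

Answer: 1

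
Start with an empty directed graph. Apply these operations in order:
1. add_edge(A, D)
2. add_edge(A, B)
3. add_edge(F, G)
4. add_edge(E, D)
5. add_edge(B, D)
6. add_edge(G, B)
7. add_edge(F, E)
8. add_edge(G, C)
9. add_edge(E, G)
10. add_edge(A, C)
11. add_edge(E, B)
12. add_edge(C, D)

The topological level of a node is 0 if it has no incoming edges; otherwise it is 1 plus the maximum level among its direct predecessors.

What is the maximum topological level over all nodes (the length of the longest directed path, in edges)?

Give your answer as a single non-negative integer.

Answer: 4

Derivation:
Op 1: add_edge(A, D). Edges now: 1
Op 2: add_edge(A, B). Edges now: 2
Op 3: add_edge(F, G). Edges now: 3
Op 4: add_edge(E, D). Edges now: 4
Op 5: add_edge(B, D). Edges now: 5
Op 6: add_edge(G, B). Edges now: 6
Op 7: add_edge(F, E). Edges now: 7
Op 8: add_edge(G, C). Edges now: 8
Op 9: add_edge(E, G). Edges now: 9
Op 10: add_edge(A, C). Edges now: 10
Op 11: add_edge(E, B). Edges now: 11
Op 12: add_edge(C, D). Edges now: 12
Compute levels (Kahn BFS):
  sources (in-degree 0): A, F
  process A: level=0
    A->B: in-degree(B)=2, level(B)>=1
    A->C: in-degree(C)=1, level(C)>=1
    A->D: in-degree(D)=3, level(D)>=1
  process F: level=0
    F->E: in-degree(E)=0, level(E)=1, enqueue
    F->G: in-degree(G)=1, level(G)>=1
  process E: level=1
    E->B: in-degree(B)=1, level(B)>=2
    E->D: in-degree(D)=2, level(D)>=2
    E->G: in-degree(G)=0, level(G)=2, enqueue
  process G: level=2
    G->B: in-degree(B)=0, level(B)=3, enqueue
    G->C: in-degree(C)=0, level(C)=3, enqueue
  process B: level=3
    B->D: in-degree(D)=1, level(D)>=4
  process C: level=3
    C->D: in-degree(D)=0, level(D)=4, enqueue
  process D: level=4
All levels: A:0, B:3, C:3, D:4, E:1, F:0, G:2
max level = 4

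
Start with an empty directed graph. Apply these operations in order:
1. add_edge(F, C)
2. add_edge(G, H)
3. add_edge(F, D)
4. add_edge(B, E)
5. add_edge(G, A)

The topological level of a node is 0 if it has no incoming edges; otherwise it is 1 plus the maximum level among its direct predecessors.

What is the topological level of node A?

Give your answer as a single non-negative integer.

Answer: 1

Derivation:
Op 1: add_edge(F, C). Edges now: 1
Op 2: add_edge(G, H). Edges now: 2
Op 3: add_edge(F, D). Edges now: 3
Op 4: add_edge(B, E). Edges now: 4
Op 5: add_edge(G, A). Edges now: 5
Compute levels (Kahn BFS):
  sources (in-degree 0): B, F, G
  process B: level=0
    B->E: in-degree(E)=0, level(E)=1, enqueue
  process F: level=0
    F->C: in-degree(C)=0, level(C)=1, enqueue
    F->D: in-degree(D)=0, level(D)=1, enqueue
  process G: level=0
    G->A: in-degree(A)=0, level(A)=1, enqueue
    G->H: in-degree(H)=0, level(H)=1, enqueue
  process E: level=1
  process C: level=1
  process D: level=1
  process A: level=1
  process H: level=1
All levels: A:1, B:0, C:1, D:1, E:1, F:0, G:0, H:1
level(A) = 1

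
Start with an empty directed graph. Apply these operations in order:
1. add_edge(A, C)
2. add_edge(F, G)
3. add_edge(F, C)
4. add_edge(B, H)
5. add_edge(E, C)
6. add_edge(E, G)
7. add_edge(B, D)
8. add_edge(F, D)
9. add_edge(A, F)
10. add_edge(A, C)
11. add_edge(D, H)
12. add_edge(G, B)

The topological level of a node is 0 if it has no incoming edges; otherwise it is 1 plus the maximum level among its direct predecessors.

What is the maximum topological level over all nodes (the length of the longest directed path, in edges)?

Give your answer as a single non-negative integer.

Op 1: add_edge(A, C). Edges now: 1
Op 2: add_edge(F, G). Edges now: 2
Op 3: add_edge(F, C). Edges now: 3
Op 4: add_edge(B, H). Edges now: 4
Op 5: add_edge(E, C). Edges now: 5
Op 6: add_edge(E, G). Edges now: 6
Op 7: add_edge(B, D). Edges now: 7
Op 8: add_edge(F, D). Edges now: 8
Op 9: add_edge(A, F). Edges now: 9
Op 10: add_edge(A, C) (duplicate, no change). Edges now: 9
Op 11: add_edge(D, H). Edges now: 10
Op 12: add_edge(G, B). Edges now: 11
Compute levels (Kahn BFS):
  sources (in-degree 0): A, E
  process A: level=0
    A->C: in-degree(C)=2, level(C)>=1
    A->F: in-degree(F)=0, level(F)=1, enqueue
  process E: level=0
    E->C: in-degree(C)=1, level(C)>=1
    E->G: in-degree(G)=1, level(G)>=1
  process F: level=1
    F->C: in-degree(C)=0, level(C)=2, enqueue
    F->D: in-degree(D)=1, level(D)>=2
    F->G: in-degree(G)=0, level(G)=2, enqueue
  process C: level=2
  process G: level=2
    G->B: in-degree(B)=0, level(B)=3, enqueue
  process B: level=3
    B->D: in-degree(D)=0, level(D)=4, enqueue
    B->H: in-degree(H)=1, level(H)>=4
  process D: level=4
    D->H: in-degree(H)=0, level(H)=5, enqueue
  process H: level=5
All levels: A:0, B:3, C:2, D:4, E:0, F:1, G:2, H:5
max level = 5

Answer: 5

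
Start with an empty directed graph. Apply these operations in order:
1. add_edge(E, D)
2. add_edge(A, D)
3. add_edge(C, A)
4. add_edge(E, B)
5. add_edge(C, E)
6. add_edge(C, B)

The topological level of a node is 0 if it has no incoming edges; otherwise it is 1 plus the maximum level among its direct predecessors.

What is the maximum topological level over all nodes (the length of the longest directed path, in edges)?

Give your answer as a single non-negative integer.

Op 1: add_edge(E, D). Edges now: 1
Op 2: add_edge(A, D). Edges now: 2
Op 3: add_edge(C, A). Edges now: 3
Op 4: add_edge(E, B). Edges now: 4
Op 5: add_edge(C, E). Edges now: 5
Op 6: add_edge(C, B). Edges now: 6
Compute levels (Kahn BFS):
  sources (in-degree 0): C
  process C: level=0
    C->A: in-degree(A)=0, level(A)=1, enqueue
    C->B: in-degree(B)=1, level(B)>=1
    C->E: in-degree(E)=0, level(E)=1, enqueue
  process A: level=1
    A->D: in-degree(D)=1, level(D)>=2
  process E: level=1
    E->B: in-degree(B)=0, level(B)=2, enqueue
    E->D: in-degree(D)=0, level(D)=2, enqueue
  process B: level=2
  process D: level=2
All levels: A:1, B:2, C:0, D:2, E:1
max level = 2

Answer: 2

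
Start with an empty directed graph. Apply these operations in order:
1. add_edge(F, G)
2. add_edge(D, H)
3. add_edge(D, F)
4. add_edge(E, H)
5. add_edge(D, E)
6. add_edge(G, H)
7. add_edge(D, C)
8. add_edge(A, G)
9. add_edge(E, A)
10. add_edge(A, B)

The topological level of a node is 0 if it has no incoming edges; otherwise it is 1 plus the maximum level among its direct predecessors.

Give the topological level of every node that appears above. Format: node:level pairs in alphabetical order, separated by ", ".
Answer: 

Op 1: add_edge(F, G). Edges now: 1
Op 2: add_edge(D, H). Edges now: 2
Op 3: add_edge(D, F). Edges now: 3
Op 4: add_edge(E, H). Edges now: 4
Op 5: add_edge(D, E). Edges now: 5
Op 6: add_edge(G, H). Edges now: 6
Op 7: add_edge(D, C). Edges now: 7
Op 8: add_edge(A, G). Edges now: 8
Op 9: add_edge(E, A). Edges now: 9
Op 10: add_edge(A, B). Edges now: 10
Compute levels (Kahn BFS):
  sources (in-degree 0): D
  process D: level=0
    D->C: in-degree(C)=0, level(C)=1, enqueue
    D->E: in-degree(E)=0, level(E)=1, enqueue
    D->F: in-degree(F)=0, level(F)=1, enqueue
    D->H: in-degree(H)=2, level(H)>=1
  process C: level=1
  process E: level=1
    E->A: in-degree(A)=0, level(A)=2, enqueue
    E->H: in-degree(H)=1, level(H)>=2
  process F: level=1
    F->G: in-degree(G)=1, level(G)>=2
  process A: level=2
    A->B: in-degree(B)=0, level(B)=3, enqueue
    A->G: in-degree(G)=0, level(G)=3, enqueue
  process B: level=3
  process G: level=3
    G->H: in-degree(H)=0, level(H)=4, enqueue
  process H: level=4
All levels: A:2, B:3, C:1, D:0, E:1, F:1, G:3, H:4

Answer: A:2, B:3, C:1, D:0, E:1, F:1, G:3, H:4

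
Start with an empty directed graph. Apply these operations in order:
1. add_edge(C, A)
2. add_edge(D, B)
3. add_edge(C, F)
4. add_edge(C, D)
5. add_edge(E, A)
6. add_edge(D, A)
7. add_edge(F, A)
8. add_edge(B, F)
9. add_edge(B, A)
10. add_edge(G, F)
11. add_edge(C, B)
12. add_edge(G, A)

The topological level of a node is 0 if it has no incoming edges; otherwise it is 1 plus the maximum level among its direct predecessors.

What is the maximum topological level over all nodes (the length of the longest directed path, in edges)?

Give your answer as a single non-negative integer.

Op 1: add_edge(C, A). Edges now: 1
Op 2: add_edge(D, B). Edges now: 2
Op 3: add_edge(C, F). Edges now: 3
Op 4: add_edge(C, D). Edges now: 4
Op 5: add_edge(E, A). Edges now: 5
Op 6: add_edge(D, A). Edges now: 6
Op 7: add_edge(F, A). Edges now: 7
Op 8: add_edge(B, F). Edges now: 8
Op 9: add_edge(B, A). Edges now: 9
Op 10: add_edge(G, F). Edges now: 10
Op 11: add_edge(C, B). Edges now: 11
Op 12: add_edge(G, A). Edges now: 12
Compute levels (Kahn BFS):
  sources (in-degree 0): C, E, G
  process C: level=0
    C->A: in-degree(A)=5, level(A)>=1
    C->B: in-degree(B)=1, level(B)>=1
    C->D: in-degree(D)=0, level(D)=1, enqueue
    C->F: in-degree(F)=2, level(F)>=1
  process E: level=0
    E->A: in-degree(A)=4, level(A)>=1
  process G: level=0
    G->A: in-degree(A)=3, level(A)>=1
    G->F: in-degree(F)=1, level(F)>=1
  process D: level=1
    D->A: in-degree(A)=2, level(A)>=2
    D->B: in-degree(B)=0, level(B)=2, enqueue
  process B: level=2
    B->A: in-degree(A)=1, level(A)>=3
    B->F: in-degree(F)=0, level(F)=3, enqueue
  process F: level=3
    F->A: in-degree(A)=0, level(A)=4, enqueue
  process A: level=4
All levels: A:4, B:2, C:0, D:1, E:0, F:3, G:0
max level = 4

Answer: 4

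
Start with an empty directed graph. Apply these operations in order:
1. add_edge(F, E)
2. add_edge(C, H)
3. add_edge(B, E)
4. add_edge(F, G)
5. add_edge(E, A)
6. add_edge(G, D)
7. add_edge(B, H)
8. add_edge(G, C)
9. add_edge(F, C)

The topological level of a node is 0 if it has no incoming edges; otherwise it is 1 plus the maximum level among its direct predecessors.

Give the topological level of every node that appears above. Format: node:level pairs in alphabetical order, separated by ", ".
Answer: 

Answer: A:2, B:0, C:2, D:2, E:1, F:0, G:1, H:3

Derivation:
Op 1: add_edge(F, E). Edges now: 1
Op 2: add_edge(C, H). Edges now: 2
Op 3: add_edge(B, E). Edges now: 3
Op 4: add_edge(F, G). Edges now: 4
Op 5: add_edge(E, A). Edges now: 5
Op 6: add_edge(G, D). Edges now: 6
Op 7: add_edge(B, H). Edges now: 7
Op 8: add_edge(G, C). Edges now: 8
Op 9: add_edge(F, C). Edges now: 9
Compute levels (Kahn BFS):
  sources (in-degree 0): B, F
  process B: level=0
    B->E: in-degree(E)=1, level(E)>=1
    B->H: in-degree(H)=1, level(H)>=1
  process F: level=0
    F->C: in-degree(C)=1, level(C)>=1
    F->E: in-degree(E)=0, level(E)=1, enqueue
    F->G: in-degree(G)=0, level(G)=1, enqueue
  process E: level=1
    E->A: in-degree(A)=0, level(A)=2, enqueue
  process G: level=1
    G->C: in-degree(C)=0, level(C)=2, enqueue
    G->D: in-degree(D)=0, level(D)=2, enqueue
  process A: level=2
  process C: level=2
    C->H: in-degree(H)=0, level(H)=3, enqueue
  process D: level=2
  process H: level=3
All levels: A:2, B:0, C:2, D:2, E:1, F:0, G:1, H:3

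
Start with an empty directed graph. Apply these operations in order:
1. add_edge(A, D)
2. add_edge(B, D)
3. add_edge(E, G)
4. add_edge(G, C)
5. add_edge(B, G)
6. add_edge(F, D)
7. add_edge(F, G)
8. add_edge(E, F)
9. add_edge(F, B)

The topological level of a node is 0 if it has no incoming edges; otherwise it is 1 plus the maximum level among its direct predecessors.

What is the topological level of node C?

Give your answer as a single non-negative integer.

Op 1: add_edge(A, D). Edges now: 1
Op 2: add_edge(B, D). Edges now: 2
Op 3: add_edge(E, G). Edges now: 3
Op 4: add_edge(G, C). Edges now: 4
Op 5: add_edge(B, G). Edges now: 5
Op 6: add_edge(F, D). Edges now: 6
Op 7: add_edge(F, G). Edges now: 7
Op 8: add_edge(E, F). Edges now: 8
Op 9: add_edge(F, B). Edges now: 9
Compute levels (Kahn BFS):
  sources (in-degree 0): A, E
  process A: level=0
    A->D: in-degree(D)=2, level(D)>=1
  process E: level=0
    E->F: in-degree(F)=0, level(F)=1, enqueue
    E->G: in-degree(G)=2, level(G)>=1
  process F: level=1
    F->B: in-degree(B)=0, level(B)=2, enqueue
    F->D: in-degree(D)=1, level(D)>=2
    F->G: in-degree(G)=1, level(G)>=2
  process B: level=2
    B->D: in-degree(D)=0, level(D)=3, enqueue
    B->G: in-degree(G)=0, level(G)=3, enqueue
  process D: level=3
  process G: level=3
    G->C: in-degree(C)=0, level(C)=4, enqueue
  process C: level=4
All levels: A:0, B:2, C:4, D:3, E:0, F:1, G:3
level(C) = 4

Answer: 4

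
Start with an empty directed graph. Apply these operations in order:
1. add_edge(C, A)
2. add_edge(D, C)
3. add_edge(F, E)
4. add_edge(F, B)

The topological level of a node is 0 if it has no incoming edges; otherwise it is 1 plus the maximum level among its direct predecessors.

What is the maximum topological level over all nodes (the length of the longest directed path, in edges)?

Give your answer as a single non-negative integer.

Op 1: add_edge(C, A). Edges now: 1
Op 2: add_edge(D, C). Edges now: 2
Op 3: add_edge(F, E). Edges now: 3
Op 4: add_edge(F, B). Edges now: 4
Compute levels (Kahn BFS):
  sources (in-degree 0): D, F
  process D: level=0
    D->C: in-degree(C)=0, level(C)=1, enqueue
  process F: level=0
    F->B: in-degree(B)=0, level(B)=1, enqueue
    F->E: in-degree(E)=0, level(E)=1, enqueue
  process C: level=1
    C->A: in-degree(A)=0, level(A)=2, enqueue
  process B: level=1
  process E: level=1
  process A: level=2
All levels: A:2, B:1, C:1, D:0, E:1, F:0
max level = 2

Answer: 2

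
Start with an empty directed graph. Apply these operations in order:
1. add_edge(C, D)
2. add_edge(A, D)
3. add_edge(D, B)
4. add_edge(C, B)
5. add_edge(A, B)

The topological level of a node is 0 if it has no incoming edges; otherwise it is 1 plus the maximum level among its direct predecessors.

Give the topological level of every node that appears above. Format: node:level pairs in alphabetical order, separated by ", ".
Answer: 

Answer: A:0, B:2, C:0, D:1

Derivation:
Op 1: add_edge(C, D). Edges now: 1
Op 2: add_edge(A, D). Edges now: 2
Op 3: add_edge(D, B). Edges now: 3
Op 4: add_edge(C, B). Edges now: 4
Op 5: add_edge(A, B). Edges now: 5
Compute levels (Kahn BFS):
  sources (in-degree 0): A, C
  process A: level=0
    A->B: in-degree(B)=2, level(B)>=1
    A->D: in-degree(D)=1, level(D)>=1
  process C: level=0
    C->B: in-degree(B)=1, level(B)>=1
    C->D: in-degree(D)=0, level(D)=1, enqueue
  process D: level=1
    D->B: in-degree(B)=0, level(B)=2, enqueue
  process B: level=2
All levels: A:0, B:2, C:0, D:1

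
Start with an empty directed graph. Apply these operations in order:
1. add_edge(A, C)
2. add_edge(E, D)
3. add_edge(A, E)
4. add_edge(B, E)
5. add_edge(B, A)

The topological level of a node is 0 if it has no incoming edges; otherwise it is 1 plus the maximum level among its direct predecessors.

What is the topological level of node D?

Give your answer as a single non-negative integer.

Answer: 3

Derivation:
Op 1: add_edge(A, C). Edges now: 1
Op 2: add_edge(E, D). Edges now: 2
Op 3: add_edge(A, E). Edges now: 3
Op 4: add_edge(B, E). Edges now: 4
Op 5: add_edge(B, A). Edges now: 5
Compute levels (Kahn BFS):
  sources (in-degree 0): B
  process B: level=0
    B->A: in-degree(A)=0, level(A)=1, enqueue
    B->E: in-degree(E)=1, level(E)>=1
  process A: level=1
    A->C: in-degree(C)=0, level(C)=2, enqueue
    A->E: in-degree(E)=0, level(E)=2, enqueue
  process C: level=2
  process E: level=2
    E->D: in-degree(D)=0, level(D)=3, enqueue
  process D: level=3
All levels: A:1, B:0, C:2, D:3, E:2
level(D) = 3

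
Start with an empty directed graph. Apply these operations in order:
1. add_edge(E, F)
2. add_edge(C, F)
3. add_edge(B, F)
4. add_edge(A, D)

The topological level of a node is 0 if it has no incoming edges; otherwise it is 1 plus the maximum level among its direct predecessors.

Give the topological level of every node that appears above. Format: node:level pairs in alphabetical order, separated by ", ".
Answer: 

Answer: A:0, B:0, C:0, D:1, E:0, F:1

Derivation:
Op 1: add_edge(E, F). Edges now: 1
Op 2: add_edge(C, F). Edges now: 2
Op 3: add_edge(B, F). Edges now: 3
Op 4: add_edge(A, D). Edges now: 4
Compute levels (Kahn BFS):
  sources (in-degree 0): A, B, C, E
  process A: level=0
    A->D: in-degree(D)=0, level(D)=1, enqueue
  process B: level=0
    B->F: in-degree(F)=2, level(F)>=1
  process C: level=0
    C->F: in-degree(F)=1, level(F)>=1
  process E: level=0
    E->F: in-degree(F)=0, level(F)=1, enqueue
  process D: level=1
  process F: level=1
All levels: A:0, B:0, C:0, D:1, E:0, F:1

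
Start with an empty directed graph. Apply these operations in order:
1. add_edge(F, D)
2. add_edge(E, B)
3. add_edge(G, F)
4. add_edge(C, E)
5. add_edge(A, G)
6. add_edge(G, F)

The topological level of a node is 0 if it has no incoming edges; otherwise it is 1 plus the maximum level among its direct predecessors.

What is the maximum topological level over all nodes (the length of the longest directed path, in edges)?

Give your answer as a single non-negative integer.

Op 1: add_edge(F, D). Edges now: 1
Op 2: add_edge(E, B). Edges now: 2
Op 3: add_edge(G, F). Edges now: 3
Op 4: add_edge(C, E). Edges now: 4
Op 5: add_edge(A, G). Edges now: 5
Op 6: add_edge(G, F) (duplicate, no change). Edges now: 5
Compute levels (Kahn BFS):
  sources (in-degree 0): A, C
  process A: level=0
    A->G: in-degree(G)=0, level(G)=1, enqueue
  process C: level=0
    C->E: in-degree(E)=0, level(E)=1, enqueue
  process G: level=1
    G->F: in-degree(F)=0, level(F)=2, enqueue
  process E: level=1
    E->B: in-degree(B)=0, level(B)=2, enqueue
  process F: level=2
    F->D: in-degree(D)=0, level(D)=3, enqueue
  process B: level=2
  process D: level=3
All levels: A:0, B:2, C:0, D:3, E:1, F:2, G:1
max level = 3

Answer: 3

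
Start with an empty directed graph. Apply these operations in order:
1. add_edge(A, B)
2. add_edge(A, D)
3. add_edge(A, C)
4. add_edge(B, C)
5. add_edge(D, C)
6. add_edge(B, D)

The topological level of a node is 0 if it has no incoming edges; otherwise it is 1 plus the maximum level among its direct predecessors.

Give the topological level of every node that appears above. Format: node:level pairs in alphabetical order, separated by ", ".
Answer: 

Op 1: add_edge(A, B). Edges now: 1
Op 2: add_edge(A, D). Edges now: 2
Op 3: add_edge(A, C). Edges now: 3
Op 4: add_edge(B, C). Edges now: 4
Op 5: add_edge(D, C). Edges now: 5
Op 6: add_edge(B, D). Edges now: 6
Compute levels (Kahn BFS):
  sources (in-degree 0): A
  process A: level=0
    A->B: in-degree(B)=0, level(B)=1, enqueue
    A->C: in-degree(C)=2, level(C)>=1
    A->D: in-degree(D)=1, level(D)>=1
  process B: level=1
    B->C: in-degree(C)=1, level(C)>=2
    B->D: in-degree(D)=0, level(D)=2, enqueue
  process D: level=2
    D->C: in-degree(C)=0, level(C)=3, enqueue
  process C: level=3
All levels: A:0, B:1, C:3, D:2

Answer: A:0, B:1, C:3, D:2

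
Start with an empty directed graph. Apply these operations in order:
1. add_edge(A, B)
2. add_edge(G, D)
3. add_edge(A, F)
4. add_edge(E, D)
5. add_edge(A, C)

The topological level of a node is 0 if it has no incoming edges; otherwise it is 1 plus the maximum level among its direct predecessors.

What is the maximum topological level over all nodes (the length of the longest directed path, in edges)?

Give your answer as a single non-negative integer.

Answer: 1

Derivation:
Op 1: add_edge(A, B). Edges now: 1
Op 2: add_edge(G, D). Edges now: 2
Op 3: add_edge(A, F). Edges now: 3
Op 4: add_edge(E, D). Edges now: 4
Op 5: add_edge(A, C). Edges now: 5
Compute levels (Kahn BFS):
  sources (in-degree 0): A, E, G
  process A: level=0
    A->B: in-degree(B)=0, level(B)=1, enqueue
    A->C: in-degree(C)=0, level(C)=1, enqueue
    A->F: in-degree(F)=0, level(F)=1, enqueue
  process E: level=0
    E->D: in-degree(D)=1, level(D)>=1
  process G: level=0
    G->D: in-degree(D)=0, level(D)=1, enqueue
  process B: level=1
  process C: level=1
  process F: level=1
  process D: level=1
All levels: A:0, B:1, C:1, D:1, E:0, F:1, G:0
max level = 1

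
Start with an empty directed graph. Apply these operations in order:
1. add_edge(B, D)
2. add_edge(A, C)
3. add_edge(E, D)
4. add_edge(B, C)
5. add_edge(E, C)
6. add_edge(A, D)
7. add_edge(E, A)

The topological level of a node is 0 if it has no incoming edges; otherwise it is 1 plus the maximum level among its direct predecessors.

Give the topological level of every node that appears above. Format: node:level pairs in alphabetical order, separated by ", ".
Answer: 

Op 1: add_edge(B, D). Edges now: 1
Op 2: add_edge(A, C). Edges now: 2
Op 3: add_edge(E, D). Edges now: 3
Op 4: add_edge(B, C). Edges now: 4
Op 5: add_edge(E, C). Edges now: 5
Op 6: add_edge(A, D). Edges now: 6
Op 7: add_edge(E, A). Edges now: 7
Compute levels (Kahn BFS):
  sources (in-degree 0): B, E
  process B: level=0
    B->C: in-degree(C)=2, level(C)>=1
    B->D: in-degree(D)=2, level(D)>=1
  process E: level=0
    E->A: in-degree(A)=0, level(A)=1, enqueue
    E->C: in-degree(C)=1, level(C)>=1
    E->D: in-degree(D)=1, level(D)>=1
  process A: level=1
    A->C: in-degree(C)=0, level(C)=2, enqueue
    A->D: in-degree(D)=0, level(D)=2, enqueue
  process C: level=2
  process D: level=2
All levels: A:1, B:0, C:2, D:2, E:0

Answer: A:1, B:0, C:2, D:2, E:0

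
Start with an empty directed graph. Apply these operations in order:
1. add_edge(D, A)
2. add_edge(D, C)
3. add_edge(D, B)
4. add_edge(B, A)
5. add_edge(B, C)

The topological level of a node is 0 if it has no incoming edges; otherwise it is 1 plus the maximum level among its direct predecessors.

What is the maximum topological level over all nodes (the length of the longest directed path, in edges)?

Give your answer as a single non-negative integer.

Op 1: add_edge(D, A). Edges now: 1
Op 2: add_edge(D, C). Edges now: 2
Op 3: add_edge(D, B). Edges now: 3
Op 4: add_edge(B, A). Edges now: 4
Op 5: add_edge(B, C). Edges now: 5
Compute levels (Kahn BFS):
  sources (in-degree 0): D
  process D: level=0
    D->A: in-degree(A)=1, level(A)>=1
    D->B: in-degree(B)=0, level(B)=1, enqueue
    D->C: in-degree(C)=1, level(C)>=1
  process B: level=1
    B->A: in-degree(A)=0, level(A)=2, enqueue
    B->C: in-degree(C)=0, level(C)=2, enqueue
  process A: level=2
  process C: level=2
All levels: A:2, B:1, C:2, D:0
max level = 2

Answer: 2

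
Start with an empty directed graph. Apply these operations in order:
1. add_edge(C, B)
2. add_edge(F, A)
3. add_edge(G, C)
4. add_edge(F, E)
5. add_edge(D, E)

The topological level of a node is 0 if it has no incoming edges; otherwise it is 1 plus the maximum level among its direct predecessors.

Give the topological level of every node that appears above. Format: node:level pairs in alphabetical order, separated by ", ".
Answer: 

Op 1: add_edge(C, B). Edges now: 1
Op 2: add_edge(F, A). Edges now: 2
Op 3: add_edge(G, C). Edges now: 3
Op 4: add_edge(F, E). Edges now: 4
Op 5: add_edge(D, E). Edges now: 5
Compute levels (Kahn BFS):
  sources (in-degree 0): D, F, G
  process D: level=0
    D->E: in-degree(E)=1, level(E)>=1
  process F: level=0
    F->A: in-degree(A)=0, level(A)=1, enqueue
    F->E: in-degree(E)=0, level(E)=1, enqueue
  process G: level=0
    G->C: in-degree(C)=0, level(C)=1, enqueue
  process A: level=1
  process E: level=1
  process C: level=1
    C->B: in-degree(B)=0, level(B)=2, enqueue
  process B: level=2
All levels: A:1, B:2, C:1, D:0, E:1, F:0, G:0

Answer: A:1, B:2, C:1, D:0, E:1, F:0, G:0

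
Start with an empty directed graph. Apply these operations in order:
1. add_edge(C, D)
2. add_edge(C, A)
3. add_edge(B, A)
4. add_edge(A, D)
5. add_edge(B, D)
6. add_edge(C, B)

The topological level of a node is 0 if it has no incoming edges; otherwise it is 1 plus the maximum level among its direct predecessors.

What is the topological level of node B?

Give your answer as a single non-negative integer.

Op 1: add_edge(C, D). Edges now: 1
Op 2: add_edge(C, A). Edges now: 2
Op 3: add_edge(B, A). Edges now: 3
Op 4: add_edge(A, D). Edges now: 4
Op 5: add_edge(B, D). Edges now: 5
Op 6: add_edge(C, B). Edges now: 6
Compute levels (Kahn BFS):
  sources (in-degree 0): C
  process C: level=0
    C->A: in-degree(A)=1, level(A)>=1
    C->B: in-degree(B)=0, level(B)=1, enqueue
    C->D: in-degree(D)=2, level(D)>=1
  process B: level=1
    B->A: in-degree(A)=0, level(A)=2, enqueue
    B->D: in-degree(D)=1, level(D)>=2
  process A: level=2
    A->D: in-degree(D)=0, level(D)=3, enqueue
  process D: level=3
All levels: A:2, B:1, C:0, D:3
level(B) = 1

Answer: 1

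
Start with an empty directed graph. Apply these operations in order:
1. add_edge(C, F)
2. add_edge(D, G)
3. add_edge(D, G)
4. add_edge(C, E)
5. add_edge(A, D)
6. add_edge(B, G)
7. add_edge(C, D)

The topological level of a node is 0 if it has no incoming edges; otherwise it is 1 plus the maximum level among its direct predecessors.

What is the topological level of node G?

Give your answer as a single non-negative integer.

Op 1: add_edge(C, F). Edges now: 1
Op 2: add_edge(D, G). Edges now: 2
Op 3: add_edge(D, G) (duplicate, no change). Edges now: 2
Op 4: add_edge(C, E). Edges now: 3
Op 5: add_edge(A, D). Edges now: 4
Op 6: add_edge(B, G). Edges now: 5
Op 7: add_edge(C, D). Edges now: 6
Compute levels (Kahn BFS):
  sources (in-degree 0): A, B, C
  process A: level=0
    A->D: in-degree(D)=1, level(D)>=1
  process B: level=0
    B->G: in-degree(G)=1, level(G)>=1
  process C: level=0
    C->D: in-degree(D)=0, level(D)=1, enqueue
    C->E: in-degree(E)=0, level(E)=1, enqueue
    C->F: in-degree(F)=0, level(F)=1, enqueue
  process D: level=1
    D->G: in-degree(G)=0, level(G)=2, enqueue
  process E: level=1
  process F: level=1
  process G: level=2
All levels: A:0, B:0, C:0, D:1, E:1, F:1, G:2
level(G) = 2

Answer: 2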